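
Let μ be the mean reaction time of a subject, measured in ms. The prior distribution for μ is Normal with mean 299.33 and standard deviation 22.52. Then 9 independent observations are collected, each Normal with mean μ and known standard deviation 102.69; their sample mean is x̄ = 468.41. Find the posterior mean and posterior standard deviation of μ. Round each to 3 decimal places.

With known σ, the Normal prior is conjugate. Weight on the data is w = (n/σ²)/(n/σ² + 1/τ₀²) = 0.00085347/(0.00085347+0.00197180) = 0.30208.
Posterior mean = w·x̄ + (1−w)·μ₀ = 0.30208·468.41 + 0.69792·299.33 = 350.406. Posterior variance = 1/(0.00085347+0.00197180) = 353.949, so SD = 18.814.

Posterior mean ≈ 350.406; posterior SD ≈ 18.814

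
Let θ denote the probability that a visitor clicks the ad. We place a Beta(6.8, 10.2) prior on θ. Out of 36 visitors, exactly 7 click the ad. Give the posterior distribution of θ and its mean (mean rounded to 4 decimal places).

Observing 7 successes and 29 failures updates Beta(6.8, 10.2) by adding the success and failure counts to the two shape parameters: α = 6.8+7 = 13.8, β = 10.2+29 = 39.2.
E[θ | data] = 13.8/(13.8+39.2) = 0.2604.

Posterior: Beta(13.8, 39.2); mean ≈ 0.2604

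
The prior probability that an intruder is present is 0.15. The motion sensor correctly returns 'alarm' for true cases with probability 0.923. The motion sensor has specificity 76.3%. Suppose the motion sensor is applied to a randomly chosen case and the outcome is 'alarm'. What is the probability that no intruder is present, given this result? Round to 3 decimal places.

Let H be the event that an intruder is present. P(H) = 0.15, so P(¬H) = 0.85. With E the 'alarm' result, P(E|H) = 0.923 and P(E|¬H) = 0.237.
P(E) = 0.923·0.15 + 0.237·0.85 = 0.13845 + 0.20145 = 0.33990.
By Bayes' theorem, P(H|E) = 0.13845 / 0.33990 = 0.407. Hence P(¬H|E) = 1 − 0.407 = 0.593.

P(¬H | E) ≈ 0.593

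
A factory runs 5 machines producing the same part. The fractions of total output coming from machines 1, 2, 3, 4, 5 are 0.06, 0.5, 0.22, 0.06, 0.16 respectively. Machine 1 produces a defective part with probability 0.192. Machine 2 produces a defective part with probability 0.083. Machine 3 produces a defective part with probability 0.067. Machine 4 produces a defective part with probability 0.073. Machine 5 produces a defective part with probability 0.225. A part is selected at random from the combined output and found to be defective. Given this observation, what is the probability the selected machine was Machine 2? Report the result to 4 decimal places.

Tabulate prior·likelihood by source: [1] prior 0.06, lik 0.192, product 0.01152; [2] prior 0.5, lik 0.083, product 0.04150; [3] prior 0.22, lik 0.067, product 0.01474; [4] prior 0.06, lik 0.073, product 0.004380; [5] prior 0.16, lik 0.225, product 0.03600.
Normalizing constant = 0.10814; the posterior for Machine 2 is its product over the sum, 0.04150/0.10814 = 0.3838.

Posterior probability ≈ 0.3838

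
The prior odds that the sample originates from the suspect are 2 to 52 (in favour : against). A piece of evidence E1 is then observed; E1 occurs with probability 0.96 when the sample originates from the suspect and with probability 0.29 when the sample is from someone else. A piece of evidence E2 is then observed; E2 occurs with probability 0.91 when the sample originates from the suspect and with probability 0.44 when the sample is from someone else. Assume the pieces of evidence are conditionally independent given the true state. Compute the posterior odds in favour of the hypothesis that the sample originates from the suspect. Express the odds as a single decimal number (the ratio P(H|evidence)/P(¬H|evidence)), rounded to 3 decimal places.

Posterior odds ≈ 0.263

Prior odds = 2/52 = 0.038462.
Likelihood ratio for E1 = 0.96/0.29 = 3.3103.
Likelihood ratio for E2 = 0.91/0.44 = 2.0682.
Posterior odds = prior odds × LR₁ × LR₂ = 0.26332.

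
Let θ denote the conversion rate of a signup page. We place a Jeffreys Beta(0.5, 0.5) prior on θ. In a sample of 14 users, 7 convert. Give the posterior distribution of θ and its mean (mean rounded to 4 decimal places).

The binomial likelihood is conjugate to the Beta prior: with 7 successes and 7 failures, the posterior is Beta(0.5+7, 0.5+7) = Beta(7.5, 7.5).
E[θ | data] = 7.5/(7.5+7.5) = 0.5000.

Posterior: Beta(7.5, 7.5); mean ≈ 0.5000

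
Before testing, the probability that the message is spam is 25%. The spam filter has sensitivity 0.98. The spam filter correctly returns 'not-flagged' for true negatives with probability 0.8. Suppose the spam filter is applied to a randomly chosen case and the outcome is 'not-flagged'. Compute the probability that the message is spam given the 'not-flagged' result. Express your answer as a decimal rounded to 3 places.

Let H be the event that the message is spam. P(H) = 0.25, so P(¬H) = 0.75. With E the 'not-flagged' result, P(E|H) = 0.02 and P(E|¬H) = 0.8.
P(E) = 0.02·0.25 + 0.8·0.75 = 0.0050000 + 0.60000 = 0.60500.
By Bayes' theorem, P(H|E) = 0.0050000 / 0.60500 = 0.008.

P(H | E) ≈ 0.008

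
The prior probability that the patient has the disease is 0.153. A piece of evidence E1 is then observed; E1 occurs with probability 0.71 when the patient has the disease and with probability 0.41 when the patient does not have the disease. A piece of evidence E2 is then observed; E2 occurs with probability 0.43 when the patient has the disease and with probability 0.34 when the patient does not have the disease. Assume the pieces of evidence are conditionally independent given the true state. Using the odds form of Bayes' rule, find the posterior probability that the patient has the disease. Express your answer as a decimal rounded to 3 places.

Posterior probability ≈ 0.283

Prior odds = 0.153/(1−0.153) = 0.18064. In log-odds, ln(0.18064) = -1.7113.
Add log likelihood ratios: ln(1.7317) + ln(1.2647) = 0.78395.
Posterior log-odds = -0.92732, so posterior odds = exp(-0.92732) = 0.39561. Converting, P(H|E) = 0.39561/1.3956 = 0.283.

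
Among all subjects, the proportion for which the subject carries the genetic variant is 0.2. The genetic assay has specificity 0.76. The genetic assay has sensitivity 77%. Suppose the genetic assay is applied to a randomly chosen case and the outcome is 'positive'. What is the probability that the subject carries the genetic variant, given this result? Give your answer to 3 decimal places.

Let H be the event that the subject carries the genetic variant. P(H) = 0.2, so P(¬H) = 0.8. With E the 'positive' result, P(E|H) = 0.77 and P(E|¬H) = 0.24.
P(E) = 0.77·0.2 + 0.24·0.8 = 0.15400 + 0.19200 = 0.34600.
By Bayes' theorem, P(H|E) = 0.15400 / 0.34600 = 0.445.

P(H | E) ≈ 0.445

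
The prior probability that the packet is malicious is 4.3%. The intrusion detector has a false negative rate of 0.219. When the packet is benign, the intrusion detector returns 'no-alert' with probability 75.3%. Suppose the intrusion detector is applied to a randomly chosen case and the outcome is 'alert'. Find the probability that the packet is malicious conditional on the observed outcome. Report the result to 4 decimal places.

Write H for 'the packet is malicious'. Prior odds H:¬H = 0.043/0.957 = 0.044932. For the 'alert' outcome, the likelihood ratio is 0.781/0.247 = 3.1619.
Posterior odds = 0.044932 × 3.1619 = 0.14207, so P(H|E) = 0.14207/(1+0.14207) = 0.1244.

P(H | E) ≈ 0.1244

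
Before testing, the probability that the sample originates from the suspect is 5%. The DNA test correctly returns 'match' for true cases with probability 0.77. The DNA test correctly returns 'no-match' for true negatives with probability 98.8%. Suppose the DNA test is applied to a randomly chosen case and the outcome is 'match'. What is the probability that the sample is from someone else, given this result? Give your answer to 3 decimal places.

Let H be the event that the sample originates from the suspect. P(H) = 0.05, so P(¬H) = 0.95. With E the 'match' result, P(E|H) = 0.77 and P(E|¬H) = 0.012.
P(E) = 0.77·0.05 + 0.012·0.95 = 0.038500 + 0.011400 = 0.049900.
By Bayes' theorem, P(H|E) = 0.038500 / 0.049900 = 0.772. Hence P(¬H|E) = 1 − 0.772 = 0.228.

P(¬H | E) ≈ 0.228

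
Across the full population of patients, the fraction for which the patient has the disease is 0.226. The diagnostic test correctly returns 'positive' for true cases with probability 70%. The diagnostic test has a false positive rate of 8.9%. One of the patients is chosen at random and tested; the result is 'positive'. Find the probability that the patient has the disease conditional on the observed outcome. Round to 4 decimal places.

P(H | E) ≈ 0.6967

Write H for 'the patient has the disease'. Prior odds H:¬H = 0.226/0.774 = 0.29199. For the 'positive' outcome, the likelihood ratio is 0.7/0.089 = 7.8652.
Posterior odds = 0.29199 × 7.8652 = 2.2965, so P(H|E) = 2.2965/(1+2.2965) = 0.6967.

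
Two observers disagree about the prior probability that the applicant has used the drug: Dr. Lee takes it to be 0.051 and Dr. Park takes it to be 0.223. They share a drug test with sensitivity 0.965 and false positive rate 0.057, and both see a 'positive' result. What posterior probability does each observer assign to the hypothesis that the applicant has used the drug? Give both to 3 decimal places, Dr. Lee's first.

Dr. Lee: 0.476; Dr. Park: 0.829

P('+'|H) = 0.965, P('+'|¬H) = 0.057.
Dr. Lee: numerator 0.965·0.051 = 0.049215; evidence = 0.049215+0.057·0.949 = 0.10331; posterior = 0.476.
Dr. Park: numerator 0.965·0.223 = 0.21519; evidence = 0.21519+0.057·0.777 = 0.25948; posterior = 0.829.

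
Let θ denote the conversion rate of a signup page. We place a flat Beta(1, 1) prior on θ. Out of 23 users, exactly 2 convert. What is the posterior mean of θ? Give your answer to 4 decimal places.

Observing 2 successes and 21 failures updates Beta(1, 1) by adding the success and failure counts to the two shape parameters: α = 1+2 = 3, β = 1+21 = 22.
Posterior mean = α/(α+β) = 3/25 = 0.1200.

Posterior mean ≈ 0.1200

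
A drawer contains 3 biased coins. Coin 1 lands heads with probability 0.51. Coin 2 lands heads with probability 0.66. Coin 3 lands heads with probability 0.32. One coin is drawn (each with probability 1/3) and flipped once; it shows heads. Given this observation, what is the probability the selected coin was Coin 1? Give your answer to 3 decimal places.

Posterior probability ≈ 0.342

P(heads|C1) = 0.51; P(heads|C2) = 0.66; P(heads|C3) = 0.32.
Prior × likelihood for each source: 0.333333·0.51=0.1700, 0.333333·0.66=0.2200, 0.333333·0.32=0.1067. Summing gives P(heads) = 0.49667.
P(Coin 1 | heads) = 0.1700 / 0.49667 = 0.342.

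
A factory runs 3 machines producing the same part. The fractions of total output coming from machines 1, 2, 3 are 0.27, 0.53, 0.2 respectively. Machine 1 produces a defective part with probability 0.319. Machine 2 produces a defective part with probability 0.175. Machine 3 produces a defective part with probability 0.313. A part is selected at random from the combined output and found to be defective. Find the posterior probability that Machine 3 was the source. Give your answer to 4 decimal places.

Tabulate prior·likelihood by source: [1] prior 0.27, lik 0.319, product 0.08613; [2] prior 0.53, lik 0.175, product 0.09275; [3] prior 0.2, lik 0.313, product 0.06260.
Normalizing constant = 0.24148; the posterior for Machine 3 is its product over the sum, 0.06260/0.24148 = 0.2592.

Posterior probability ≈ 0.2592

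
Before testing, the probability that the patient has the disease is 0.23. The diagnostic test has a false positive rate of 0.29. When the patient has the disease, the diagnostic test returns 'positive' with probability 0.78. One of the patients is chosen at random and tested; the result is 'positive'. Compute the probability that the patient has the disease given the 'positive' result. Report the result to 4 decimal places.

Write H for 'the patient has the disease'. Prior odds H:¬H = 0.23/0.77 = 0.29870. For the 'positive' outcome, the likelihood ratio is 0.78/0.29 = 2.6897.
Posterior odds = 0.29870 × 2.6897 = 0.80340, so P(H|E) = 0.80340/(1+0.80340) = 0.4455.

P(H | E) ≈ 0.4455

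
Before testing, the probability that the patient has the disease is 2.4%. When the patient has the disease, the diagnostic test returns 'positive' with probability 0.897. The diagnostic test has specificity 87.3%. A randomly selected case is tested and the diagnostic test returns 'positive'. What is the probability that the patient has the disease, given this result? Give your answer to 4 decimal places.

Write H for 'the patient has the disease'. Prior odds H:¬H = 0.024/0.976 = 0.024590. For the 'positive' outcome, the likelihood ratio is 0.897/0.127 = 7.0630.
Posterior odds = 0.024590 × 7.0630 = 0.17368, so P(H|E) = 0.17368/(1+0.17368) = 0.1480.

P(H | E) ≈ 0.1480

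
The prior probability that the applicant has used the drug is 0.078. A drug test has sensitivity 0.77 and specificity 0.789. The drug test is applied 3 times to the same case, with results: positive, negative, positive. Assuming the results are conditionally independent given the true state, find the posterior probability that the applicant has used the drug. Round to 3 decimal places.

Posterior P(H) ≈ 0.247

With H the event that the applicant has used the drug, the joint likelihood of the observed sequence is P(data|H) = 0.77·0.23·0.77 = 0.13637 and P(data|¬H) = 0.211·0.789·0.211 = 0.035127.
Bayes: P(H|data) = 0.078·0.13637 / (0.078·0.13637 + 0.922·0.035127) = 0.010637/0.043024 = 0.2472.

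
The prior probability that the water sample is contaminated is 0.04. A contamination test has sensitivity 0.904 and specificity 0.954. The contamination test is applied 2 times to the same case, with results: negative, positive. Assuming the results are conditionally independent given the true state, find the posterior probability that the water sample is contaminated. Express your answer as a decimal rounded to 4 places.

With H the event that the water sample is contaminated, the joint likelihood of the observed sequence is P(data|H) = 0.096·0.904 = 0.086784 and P(data|¬H) = 0.954·0.046 = 0.043884.
Bayes: P(H|data) = 0.04·0.086784 / (0.04·0.086784 + 0.96·0.043884) = 0.0034714/0.045600 = 0.0761.

Posterior P(H) ≈ 0.0761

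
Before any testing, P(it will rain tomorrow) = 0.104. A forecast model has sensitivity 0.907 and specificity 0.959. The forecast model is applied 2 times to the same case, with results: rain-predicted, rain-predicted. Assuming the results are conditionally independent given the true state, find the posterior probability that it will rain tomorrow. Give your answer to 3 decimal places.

With H the event that it will rain tomorrow, the joint likelihood of the observed sequence is P(data|H) = 0.907·0.907 = 0.82265 and P(data|¬H) = 0.041·0.041 = 0.0016810.
Bayes: P(H|data) = 0.104·0.82265 / (0.104·0.82265 + 0.896·0.0016810) = 0.085555/0.087062 = 0.9827.

Posterior P(H) ≈ 0.983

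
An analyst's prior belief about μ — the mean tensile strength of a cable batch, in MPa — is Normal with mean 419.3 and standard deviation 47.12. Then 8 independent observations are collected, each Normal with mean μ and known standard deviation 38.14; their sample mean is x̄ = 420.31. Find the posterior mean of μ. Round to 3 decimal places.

Posterior mean ≈ 420.234

With known σ, the Normal prior is conjugate. Weight on the data is w = (n/σ²)/(n/σ² + 1/τ₀²) = 0.00549957/(0.00549957+0.00045039) = 0.92430.
Posterior mean = w·x̄ + (1−w)·μ₀ = 0.92430·420.31 + 0.075696·419.3 = 420.234.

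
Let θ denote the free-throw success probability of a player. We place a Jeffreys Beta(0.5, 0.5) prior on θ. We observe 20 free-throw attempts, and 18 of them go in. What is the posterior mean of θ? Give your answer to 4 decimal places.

Posterior mean ≈ 0.8810

Observing 18 successes and 2 failures updates Beta(0.5, 0.5) by adding the success and failure counts to the two shape parameters: α = 0.5+18 = 18.5, β = 0.5+2 = 2.5.
Posterior mean = α/(α+β) = 18.5/21 = 0.8810.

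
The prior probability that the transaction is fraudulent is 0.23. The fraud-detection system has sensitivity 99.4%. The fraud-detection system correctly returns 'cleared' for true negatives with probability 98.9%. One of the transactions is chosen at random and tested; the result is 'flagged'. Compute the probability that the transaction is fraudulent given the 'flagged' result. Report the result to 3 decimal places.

P(H | E) ≈ 0.964

Write H for 'the transaction is fraudulent'. Prior odds H:¬H = 0.23/0.77 = 0.29870. For the 'flagged' outcome, the likelihood ratio is 0.994/0.011 = 90.364.
Posterior odds = 0.29870 × 90.364 = 26.992, so P(H|E) = 26.992/(1+26.992) = 0.964.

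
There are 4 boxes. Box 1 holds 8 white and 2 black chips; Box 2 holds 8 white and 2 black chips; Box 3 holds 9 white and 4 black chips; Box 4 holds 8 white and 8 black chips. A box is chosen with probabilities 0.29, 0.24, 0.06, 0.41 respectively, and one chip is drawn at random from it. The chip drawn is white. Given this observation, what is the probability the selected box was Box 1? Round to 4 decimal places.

P(white|Box 1) = 0.8; P(white|Box 2) = 0.8; P(white|Box 3) = 0.6923; P(white|Box 4) = 0.5.
Prior × likelihood for each source: 0.29·0.8=0.2320, 0.24·0.8=0.1920, 0.06·0.6923=0.04154, 0.41·0.5=0.2050. Summing gives P(white) = 0.67054.
P(Box 1 | white) = 0.2320 / 0.67054 = 0.3460.

Posterior probability ≈ 0.3460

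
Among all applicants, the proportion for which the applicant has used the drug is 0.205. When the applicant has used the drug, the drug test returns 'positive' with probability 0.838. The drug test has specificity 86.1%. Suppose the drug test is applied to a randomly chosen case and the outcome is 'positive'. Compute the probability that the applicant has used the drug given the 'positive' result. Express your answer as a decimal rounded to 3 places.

Let H be the event that the applicant has used the drug. P(H) = 0.205, so P(¬H) = 0.795. With E the 'positive' result, P(E|H) = 0.838 and P(E|¬H) = 0.139.
P(E) = 0.838·0.205 + 0.139·0.795 = 0.17179 + 0.11051 = 0.28229.
By Bayes' theorem, P(H|E) = 0.17179 / 0.28229 = 0.609.

P(H | E) ≈ 0.609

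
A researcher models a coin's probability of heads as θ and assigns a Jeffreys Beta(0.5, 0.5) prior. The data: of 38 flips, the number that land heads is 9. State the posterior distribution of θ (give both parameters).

Posterior: Beta(9.5, 29.5)

The binomial likelihood is conjugate to the Beta prior: with 9 successes and 29 failures, the posterior is Beta(0.5+9, 0.5+29) = Beta(9.5, 29.5).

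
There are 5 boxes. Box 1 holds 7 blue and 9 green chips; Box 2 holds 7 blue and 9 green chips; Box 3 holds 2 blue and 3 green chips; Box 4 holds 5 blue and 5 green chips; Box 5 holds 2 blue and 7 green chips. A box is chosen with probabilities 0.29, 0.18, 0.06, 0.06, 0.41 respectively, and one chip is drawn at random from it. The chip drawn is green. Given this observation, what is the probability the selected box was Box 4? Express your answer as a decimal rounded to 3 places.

P(green|Box 1) = 0.5625; P(green|Box 2) = 0.5625; P(green|Box 3) = 0.6; P(green|Box 4) = 0.5; P(green|Box 5) = 0.7778.
Prior × likelihood for each source: 0.29·0.5625=0.1631, 0.18·0.5625=0.1012, 0.06·0.6=0.03600, 0.06·0.5=0.03000, 0.41·0.7778=0.3189. Summing gives P(green) = 0.64926.
P(Box 4 | green) = 0.03000 / 0.64926 = 0.046.

Posterior probability ≈ 0.046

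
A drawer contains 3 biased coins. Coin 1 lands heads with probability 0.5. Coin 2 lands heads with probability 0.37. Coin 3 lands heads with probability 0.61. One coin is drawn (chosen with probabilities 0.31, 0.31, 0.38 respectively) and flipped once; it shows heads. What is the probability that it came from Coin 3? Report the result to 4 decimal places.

Tabulate prior·likelihood by source: [1] prior 0.31, lik 0.5, product 0.1550; [2] prior 0.31, lik 0.37, product 0.1147; [3] prior 0.38, lik 0.61, product 0.2318.
Normalizing constant = 0.50150; the posterior for Coin 3 is its product over the sum, 0.2318/0.50150 = 0.4622.

Posterior probability ≈ 0.4622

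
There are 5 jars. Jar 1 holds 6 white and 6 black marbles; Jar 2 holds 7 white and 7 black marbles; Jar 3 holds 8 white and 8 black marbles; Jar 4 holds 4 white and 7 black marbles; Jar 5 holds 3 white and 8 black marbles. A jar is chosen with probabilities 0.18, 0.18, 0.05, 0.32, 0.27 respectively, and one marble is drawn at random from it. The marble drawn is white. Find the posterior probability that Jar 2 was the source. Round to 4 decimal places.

Posterior probability ≈ 0.2278

P(white|Jar 1) = 0.5; P(white|Jar 2) = 0.5; P(white|Jar 3) = 0.5; P(white|Jar 4) = 0.3636; P(white|Jar 5) = 0.2727.
Prior × likelihood for each source: 0.18·0.5=0.09000, 0.18·0.5=0.09000, 0.05·0.5=0.02500, 0.32·0.3636=0.1164, 0.27·0.2727=0.07364. Summing gives P(white) = 0.39500.
P(Jar 2 | white) = 0.09000 / 0.39500 = 0.2278.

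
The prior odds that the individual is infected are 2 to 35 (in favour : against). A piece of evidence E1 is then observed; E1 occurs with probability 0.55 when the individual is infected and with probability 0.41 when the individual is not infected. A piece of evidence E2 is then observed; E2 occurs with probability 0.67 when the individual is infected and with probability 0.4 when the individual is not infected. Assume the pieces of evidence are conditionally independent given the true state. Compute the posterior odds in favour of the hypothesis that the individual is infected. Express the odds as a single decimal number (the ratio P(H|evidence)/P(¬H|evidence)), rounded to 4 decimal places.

Posterior odds ≈ 0.1284

Prior odds = 2/35 = 0.057143. In log-odds, ln(0.057143) = -2.8622.
Add log likelihood ratios: ln(1.3415) + ln(1.6750) = 0.80957.
Posterior log-odds = -2.0526, so posterior odds = exp(-2.0526) = 0.12840.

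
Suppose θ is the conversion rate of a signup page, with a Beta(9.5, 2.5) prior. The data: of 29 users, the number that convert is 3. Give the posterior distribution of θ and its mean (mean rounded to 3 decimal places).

The binomial likelihood is conjugate to the Beta prior: with 3 successes and 26 failures, the posterior is Beta(9.5+3, 2.5+26) = Beta(12.5, 28.5).
E[θ | data] = 12.5/(12.5+28.5) = 0.305.

Posterior: Beta(12.5, 28.5); mean ≈ 0.305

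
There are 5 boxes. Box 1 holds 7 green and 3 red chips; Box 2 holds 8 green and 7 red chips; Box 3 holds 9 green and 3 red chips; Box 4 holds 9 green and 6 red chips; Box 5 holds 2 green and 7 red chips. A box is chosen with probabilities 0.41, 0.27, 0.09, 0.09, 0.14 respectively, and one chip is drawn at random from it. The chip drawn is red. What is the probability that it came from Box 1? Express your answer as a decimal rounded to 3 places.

Tabulate prior·likelihood by source: [1] prior 0.41, lik 0.3, product 0.1230; [2] prior 0.27, lik 0.4667, product 0.1260; [3] prior 0.09, lik 0.25, product 0.02250; [4] prior 0.09, lik 0.4, product 0.03600; [5] prior 0.14, lik 0.7778, product 0.1089.
Normalizing constant = 0.41639; the posterior for Box 1 is its product over the sum, 0.1230/0.41639 = 0.295.

Posterior probability ≈ 0.295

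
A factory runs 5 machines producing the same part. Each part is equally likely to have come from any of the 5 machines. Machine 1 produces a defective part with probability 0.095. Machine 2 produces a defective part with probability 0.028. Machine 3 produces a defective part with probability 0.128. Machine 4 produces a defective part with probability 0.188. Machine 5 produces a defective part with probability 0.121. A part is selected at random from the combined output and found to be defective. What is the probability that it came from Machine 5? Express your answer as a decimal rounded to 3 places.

Posterior probability ≈ 0.216

Tabulate prior·likelihood by source: [1] prior 0.2, lik 0.095, product 0.01900; [2] prior 0.2, lik 0.028, product 0.005600; [3] prior 0.2, lik 0.128, product 0.02560; [4] prior 0.2, lik 0.188, product 0.03760; [5] prior 0.2, lik 0.121, product 0.02420.
Normalizing constant = 0.11200; the posterior for Machine 5 is its product over the sum, 0.02420/0.11200 = 0.216.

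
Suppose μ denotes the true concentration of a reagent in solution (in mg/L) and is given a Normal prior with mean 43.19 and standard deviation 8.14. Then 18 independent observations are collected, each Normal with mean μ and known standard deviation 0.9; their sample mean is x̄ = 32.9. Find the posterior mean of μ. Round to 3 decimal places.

Posterior mean ≈ 32.907

With known σ, the Normal prior is conjugate. Weight on the data is w = (n/σ²)/(n/σ² + 1/τ₀²) = 22.2222/(22.2222+0.0150922) = 0.99932.
Posterior mean = w·x̄ + (1−w)·μ₀ = 0.99932·32.9 + 0.00067869·43.19 = 32.907.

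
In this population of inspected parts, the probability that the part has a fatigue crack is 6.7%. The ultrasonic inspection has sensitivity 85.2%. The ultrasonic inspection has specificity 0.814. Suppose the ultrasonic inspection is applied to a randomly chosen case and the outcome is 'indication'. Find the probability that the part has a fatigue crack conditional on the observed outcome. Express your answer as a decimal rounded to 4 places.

P(H | E) ≈ 0.2475

Let H be the event that the part has a fatigue crack. P(H) = 0.067, so P(¬H) = 0.933. With E the 'indication' result, P(E|H) = 0.852 and P(E|¬H) = 0.186.
P(E) = 0.852·0.067 + 0.186·0.933 = 0.057084 + 0.17354 = 0.23062.
By Bayes' theorem, P(H|E) = 0.057084 / 0.23062 = 0.2475.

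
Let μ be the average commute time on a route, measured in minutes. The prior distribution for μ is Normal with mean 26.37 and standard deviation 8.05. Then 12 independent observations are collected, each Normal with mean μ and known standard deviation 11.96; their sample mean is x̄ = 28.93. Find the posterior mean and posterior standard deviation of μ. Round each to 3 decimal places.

Posterior mean ≈ 28.532; posterior SD ≈ 3.173

With known σ, the Normal prior is conjugate. Weight on the data is w = (n/σ²)/(n/σ² + 1/τ₀²) = 0.0838917/(0.0838917+0.0154315) = 0.84463.
Posterior mean = w·x̄ + (1−w)·μ₀ = 0.84463·28.93 + 0.15537·26.37 = 28.532. Posterior variance = 1/(0.0838917+0.0154315) = 10.0681, so SD = 3.173.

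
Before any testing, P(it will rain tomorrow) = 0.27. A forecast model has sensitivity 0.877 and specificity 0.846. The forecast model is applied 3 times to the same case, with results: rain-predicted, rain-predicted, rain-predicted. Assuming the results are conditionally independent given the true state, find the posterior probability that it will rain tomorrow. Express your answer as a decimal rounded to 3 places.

Posterior P(H) ≈ 0.986

With H the event that it will rain tomorrow, the joint likelihood of the observed sequence is P(data|H) = 0.877·0.877·0.877 = 0.67453 and P(data|¬H) = 0.154·0.154·0.154 = 0.0036523.
Bayes: P(H|data) = 0.27·0.67453 / (0.27·0.67453 + 0.73·0.0036523) = 0.18212/0.18479 = 0.9856.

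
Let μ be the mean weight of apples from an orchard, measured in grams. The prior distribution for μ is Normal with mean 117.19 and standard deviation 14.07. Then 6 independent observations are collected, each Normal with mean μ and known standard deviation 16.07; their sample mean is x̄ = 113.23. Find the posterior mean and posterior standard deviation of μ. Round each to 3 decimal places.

With known σ, the Normal prior is conjugate. Weight on the data is w = (n/σ²)/(n/σ² + 1/τ₀²) = 0.0232338/(0.0232338+0.00505140) = 0.82141.
Posterior mean = w·x̄ + (1−w)·μ₀ = 0.82141·113.23 + 0.17859·117.19 = 113.937. Posterior variance = 1/(0.0232338+0.00505140) = 35.3542, so SD = 5.946.

Posterior mean ≈ 113.937; posterior SD ≈ 5.946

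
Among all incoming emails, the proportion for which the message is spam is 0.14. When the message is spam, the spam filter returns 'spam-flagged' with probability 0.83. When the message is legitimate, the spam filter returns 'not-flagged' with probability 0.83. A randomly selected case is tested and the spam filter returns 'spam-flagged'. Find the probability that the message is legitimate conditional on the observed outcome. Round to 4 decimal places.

P(¬H | E) ≈ 0.5572

Write H for 'the message is spam'. Prior odds H:¬H = 0.14/0.86 = 0.16279. For the 'spam-flagged' outcome, the likelihood ratio is 0.83/0.17 = 4.8824.
Posterior odds = 0.16279 × 4.8824 = 0.79480, so P(H|E) = 0.79480/(1+0.79480) = 0.4428. Then P(¬H|E) = 1 − 0.4428 = 0.5572.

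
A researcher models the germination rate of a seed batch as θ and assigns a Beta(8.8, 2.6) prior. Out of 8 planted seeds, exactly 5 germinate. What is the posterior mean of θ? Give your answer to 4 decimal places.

Posterior mean ≈ 0.7113

Observing 5 successes and 3 failures updates Beta(8.8, 2.6) by adding the success and failure counts to the two shape parameters: α = 8.8+5 = 13.8, β = 2.6+3 = 5.6.
Posterior mean = α/(α+β) = 13.8/19.4 = 0.7113.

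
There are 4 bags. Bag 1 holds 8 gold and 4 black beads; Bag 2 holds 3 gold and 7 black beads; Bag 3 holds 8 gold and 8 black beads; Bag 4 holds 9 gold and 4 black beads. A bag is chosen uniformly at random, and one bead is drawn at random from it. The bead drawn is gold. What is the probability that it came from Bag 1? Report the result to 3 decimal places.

Tabulate prior·likelihood by source: [1] prior 0.25, lik 0.6667, product 0.1667; [2] prior 0.25, lik 0.3, product 0.07500; [3] prior 0.25, lik 0.5, product 0.1250; [4] prior 0.25, lik 0.6923, product 0.1731.
Normalizing constant = 0.53974; the posterior for Bag 1 is its product over the sum, 0.1667/0.53974 = 0.309.

Posterior probability ≈ 0.309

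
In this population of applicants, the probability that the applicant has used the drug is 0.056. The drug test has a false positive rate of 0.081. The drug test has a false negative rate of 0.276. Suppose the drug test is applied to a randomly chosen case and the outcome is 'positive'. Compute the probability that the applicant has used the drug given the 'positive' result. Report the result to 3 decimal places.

P(H | E) ≈ 0.347

Write H for 'the applicant has used the drug'. Prior odds H:¬H = 0.056/0.944 = 0.059322. For the 'positive' outcome, the likelihood ratio is 0.724/0.081 = 8.9383.
Posterior odds = 0.059322 × 8.9383 = 0.53024, so P(H|E) = 0.53024/(1+0.53024) = 0.347.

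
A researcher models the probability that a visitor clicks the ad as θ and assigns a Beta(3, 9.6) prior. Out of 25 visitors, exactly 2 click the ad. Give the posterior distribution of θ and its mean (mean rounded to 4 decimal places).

Posterior: Beta(5, 32.6); mean ≈ 0.1330

Observing 2 successes and 23 failures updates Beta(3, 9.6) by adding the success and failure counts to the two shape parameters: α = 3+2 = 5, β = 9.6+23 = 32.6.
Posterior mean = α/(α+β) = 5/37.6 = 0.1330.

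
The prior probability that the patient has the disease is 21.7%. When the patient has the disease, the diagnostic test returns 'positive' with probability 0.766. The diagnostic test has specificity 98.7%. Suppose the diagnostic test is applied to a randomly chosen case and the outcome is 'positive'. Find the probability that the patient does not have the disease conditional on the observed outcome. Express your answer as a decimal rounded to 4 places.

Write H for 'the patient has the disease'. Prior odds H:¬H = 0.217/0.783 = 0.27714. For the 'positive' outcome, the likelihood ratio is 0.766/0.013 = 58.923.
Posterior odds = 0.27714 × 58.923 = 16.330, so P(H|E) = 16.330/(1+16.330) = 0.9423. Then P(¬H|E) = 1 − 0.9423 = 0.0577.

P(¬H | E) ≈ 0.0577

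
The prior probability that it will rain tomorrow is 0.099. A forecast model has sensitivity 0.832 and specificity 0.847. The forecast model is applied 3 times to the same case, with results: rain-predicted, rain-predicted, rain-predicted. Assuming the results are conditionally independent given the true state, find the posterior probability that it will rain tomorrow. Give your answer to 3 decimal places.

Posterior P(H) ≈ 0.946

Let H be the event that it will rain tomorrow; start with P(H) = 0.099. P('rain-predicted'|H) = 0.832, P('rain-predicted'|¬H) = 0.153.
Update on result 1 ('rain-predicted'): P(H) ← 0.832·0.0990 / (0.832·0.0990 + 0.153·0.9010) = 0.082368/0.22022 = 0.3740.
Update on result 2 ('rain-predicted'): P(H) ← 0.832·0.3740 / (0.832·0.3740 + 0.153·0.6260) = 0.31119/0.40696 = 0.7647.
Update on result 3 ('rain-predicted'): P(H) ← 0.832·0.7647 / (0.832·0.7647 + 0.153·0.2353) = 0.63620/0.67220 = 0.9464.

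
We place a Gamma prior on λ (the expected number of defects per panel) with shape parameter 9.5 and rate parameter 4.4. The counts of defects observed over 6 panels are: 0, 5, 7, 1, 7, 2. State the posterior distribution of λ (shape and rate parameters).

Posterior: Gamma(shape=31.5, rate=10.4)

Total count ∑xᵢ = 22 over n = 6 panels.
Gamma is conjugate to the Poisson likelihood: posterior is Gamma(shape = 9.5+22 = 31.5, rate = 4.4+6 = 10.4).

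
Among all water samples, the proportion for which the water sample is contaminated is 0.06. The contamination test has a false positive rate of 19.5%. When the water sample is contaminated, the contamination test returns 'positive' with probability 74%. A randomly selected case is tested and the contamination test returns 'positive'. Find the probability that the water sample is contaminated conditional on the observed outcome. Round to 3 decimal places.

Write H for 'the water sample is contaminated'. Prior odds H:¬H = 0.06/0.94 = 0.063830. For the 'positive' outcome, the likelihood ratio is 0.74/0.195 = 3.7949.
Posterior odds = 0.063830 × 3.7949 = 0.24223, so P(H|E) = 0.24223/(1+0.24223) = 0.195.

P(H | E) ≈ 0.195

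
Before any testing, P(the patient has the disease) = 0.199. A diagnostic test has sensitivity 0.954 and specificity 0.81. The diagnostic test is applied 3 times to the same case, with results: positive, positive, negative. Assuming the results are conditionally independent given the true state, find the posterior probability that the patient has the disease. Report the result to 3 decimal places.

Posterior P(H) ≈ 0.262

Let H be the event that the patient has the disease; start with P(H) = 0.199. P('positive'|H) = 0.954, P('positive'|¬H) = 0.19.
Update on result 1 ('positive'): P(H) ← 0.954·0.1990 / (0.954·0.1990 + 0.19·0.8010) = 0.18985/0.34204 = 0.5550.
Update on result 2 ('positive'): P(H) ← 0.954·0.5550 / (0.954·0.5550 + 0.19·0.4450) = 0.52951/0.61406 = 0.8623.
Update on result 3 ('negative'): P(H) ← 0.046·0.8623 / (0.046·0.8623 + 0.81·0.1377) = 0.039667/0.15118 = 0.2624.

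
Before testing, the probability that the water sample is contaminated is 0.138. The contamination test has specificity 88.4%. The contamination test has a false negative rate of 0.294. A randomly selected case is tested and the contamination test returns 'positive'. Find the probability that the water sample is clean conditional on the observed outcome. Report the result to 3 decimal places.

P(¬H | E) ≈ 0.506

Let H be the event that the water sample is contaminated. P(H) = 0.138, so P(¬H) = 0.862. With E the 'positive' result, P(E|H) = 0.706 and P(E|¬H) = 0.116.
P(E) = 0.706·0.138 + 0.116·0.862 = 0.097428 + 0.099992 = 0.19742.
By Bayes' theorem, P(H|E) = 0.097428 / 0.19742 = 0.494. Hence P(¬H|E) = 1 − 0.494 = 0.506.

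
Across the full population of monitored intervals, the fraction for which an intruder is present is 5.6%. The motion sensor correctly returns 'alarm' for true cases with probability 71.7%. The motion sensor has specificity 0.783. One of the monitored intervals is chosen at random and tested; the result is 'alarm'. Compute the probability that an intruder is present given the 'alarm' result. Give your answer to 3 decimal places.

P(H | E) ≈ 0.164

Let H be the event that an intruder is present. P(H) = 0.056, so P(¬H) = 0.944. With E the 'alarm' result, P(E|H) = 0.717 and P(E|¬H) = 0.217.
P(E) = 0.717·0.056 + 0.217·0.944 = 0.040152 + 0.20485 = 0.24500.
By Bayes' theorem, P(H|E) = 0.040152 / 0.24500 = 0.164.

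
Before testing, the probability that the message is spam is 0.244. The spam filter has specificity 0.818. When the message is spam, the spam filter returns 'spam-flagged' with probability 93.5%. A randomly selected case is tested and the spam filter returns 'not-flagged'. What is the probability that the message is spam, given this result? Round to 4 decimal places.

P(H | E) ≈ 0.0250

Write H for 'the message is spam'. Prior odds H:¬H = 0.244/0.756 = 0.32275. For the 'not-flagged' outcome, the likelihood ratio is 0.065/0.818 = 0.079462.
Posterior odds = 0.32275 × 0.079462 = 0.025646, so P(H|E) = 0.025646/(1+0.025646) = 0.0250.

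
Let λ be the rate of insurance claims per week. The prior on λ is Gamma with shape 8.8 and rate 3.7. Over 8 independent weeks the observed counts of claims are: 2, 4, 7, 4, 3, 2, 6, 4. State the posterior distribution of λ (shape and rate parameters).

Posterior: Gamma(shape=40.8, rate=11.7)

Total count ∑xᵢ = 32 over n = 8 weeks.
Gamma is conjugate to the Poisson likelihood: posterior is Gamma(shape = 8.8+32 = 40.8, rate = 3.7+8 = 11.7).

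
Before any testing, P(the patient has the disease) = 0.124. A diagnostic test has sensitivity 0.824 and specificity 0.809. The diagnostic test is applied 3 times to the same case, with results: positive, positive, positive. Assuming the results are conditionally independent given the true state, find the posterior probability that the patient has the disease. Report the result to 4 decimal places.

Posterior P(H) ≈ 0.9191

Let H be the event that the patient has the disease; start with P(H) = 0.124. P('positive'|H) = 0.824, P('positive'|¬H) = 0.191.
Update on result 1 ('positive'): P(H) ← 0.824·0.1240 / (0.824·0.1240 + 0.191·0.8760) = 0.10218/0.26949 = 0.3791.
Update on result 2 ('positive'): P(H) ← 0.824·0.3791 / (0.824·0.3791 + 0.191·0.6209) = 0.31241/0.43100 = 0.7249.
Update on result 3 ('positive'): P(H) ← 0.824·0.7249 / (0.824·0.7249 + 0.191·0.2751) = 0.59729/0.64984 = 0.9191.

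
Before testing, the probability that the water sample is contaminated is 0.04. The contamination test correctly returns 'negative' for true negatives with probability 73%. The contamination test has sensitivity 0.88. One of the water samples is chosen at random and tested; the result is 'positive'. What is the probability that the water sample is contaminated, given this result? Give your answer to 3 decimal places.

P(H | E) ≈ 0.120

Let H be the event that the water sample is contaminated. P(H) = 0.04, so P(¬H) = 0.96. With E the 'positive' result, P(E|H) = 0.88 and P(E|¬H) = 0.27.
P(E) = 0.88·0.04 + 0.27·0.96 = 0.035200 + 0.25920 = 0.29440.
By Bayes' theorem, P(H|E) = 0.035200 / 0.29440 = 0.120.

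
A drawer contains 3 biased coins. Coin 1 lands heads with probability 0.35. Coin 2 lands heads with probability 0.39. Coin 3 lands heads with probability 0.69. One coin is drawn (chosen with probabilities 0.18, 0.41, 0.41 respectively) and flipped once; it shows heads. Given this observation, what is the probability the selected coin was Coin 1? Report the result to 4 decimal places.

Posterior probability ≈ 0.1246

Tabulate prior·likelihood by source: [1] prior 0.18, lik 0.35, product 0.06300; [2] prior 0.41, lik 0.39, product 0.1599; [3] prior 0.41, lik 0.69, product 0.2829.
Normalizing constant = 0.50580; the posterior for Coin 1 is its product over the sum, 0.06300/0.50580 = 0.1246.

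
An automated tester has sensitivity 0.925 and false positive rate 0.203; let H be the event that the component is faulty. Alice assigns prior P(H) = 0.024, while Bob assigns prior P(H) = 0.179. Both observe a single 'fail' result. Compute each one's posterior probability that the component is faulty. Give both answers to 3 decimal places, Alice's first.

The likelihood ratio for a 'fail' result is 0.925/0.203 = 4.5567.
Alice: prior odds 0.024/0.976 = 0.024590; posterior odds 0.11205; posterior probability 0.101.
Bob: prior odds 0.179/0.821 = 0.21803; posterior odds 0.99347; posterior probability 0.498.

Alice: 0.101; Bob: 0.498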